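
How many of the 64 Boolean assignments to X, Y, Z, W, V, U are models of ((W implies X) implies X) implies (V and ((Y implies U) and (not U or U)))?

34

Initial set: {T (((W implies X) implies X) implies (V and ((Y implies U) and (not U or U))))}.
T (((W implies X) implies X) implies (V and ((Y implies U) and (not U or U)))): β-rule — branch into F ((W implies X) implies X)  //  T (V and ((Y implies U) and (not U or U))).
  branch 1 (add F ((W implies X) implies X)):
    F ((W implies X) implies X): α-rule — add T (W implies X), F X.
    T (W implies X): β-rule — branch into F W  //  T X.
      branch 1.1 (add F W):
        ○ open, literals {W=F, X=F}.
      branch 1.2 (add T X):
        × closes — contains both X and not X.
  branch 2 (add T (V and ((Y implies U) and (not U or U)))):
    T (V and ((Y implies U) and (not U or U))): α-rule — add T V, T ((Y implies U) and (not U or U)).
    T ((Y implies U) and (not U or U)): α-rule — add T (Y implies U), T (not U or U).
    T (Y implies U): β-rule — branch into F Y  //  T U.
      branch 2.1 (add F Y):
        T (not U or U): β-rule — branch into T not U  //  T U.
          branch 2.1.1 (add T not U):
            ○ open, literals {U=F, V=T, Y=F}.
          branch 2.1.2 (add T U):
            ○ open, literals {U=T, V=T, Y=F}.
      branch 2.2 (add T U):
        T (not U or U): β-rule — branch into T not U  //  T U.
          branch 2.2.1 (add T not U):
            × closes — contains both U and not U.
          branch 2.2.2 (add T U):
            ○ open, literals {U=T, V=T}.
2 branches closed, 4 open.
Each open branch fixes some atoms; the unmentioned ones are free. Counting distinct full assignments: branch {W=F, X=F} (Y, Z, V, U) contributes 16 new; branch {U=F, V=T, Y=F} (X, Z, W) contributes 6 new; branch {U=T, V=T, Y=F} (X, Z, W) contributes 6 new; branch {U=T, V=T} (X, Y, Z, W) contributes 6 new. Total: 34.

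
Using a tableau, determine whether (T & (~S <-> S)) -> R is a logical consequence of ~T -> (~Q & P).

Initial set: {(~T -> (~Q & P)); ~((T & (~S <-> S)) -> R)}.
~((T & (~S <-> S)) -> R): α-rule — add (T & (~S <-> S)), ~R.
(T & (~S <-> S)): α-rule — add T, (~S <-> S).
(~T -> (~Q & P)): β-rule — branch into ~~T  //  (~Q & P).
  branch 1 (add ~~T):
    (~S <-> S): β-rule — branch into ~S, S  //  ~~S, ~S.
      branch 1.1 (add ~S, S):
        × closes — contains both S and ~S.
      branch 1.2 (add ~~S, ~S):
        × closes — contains both S and ~S.
  branch 2 (add (~Q & P)):
    (~Q & P): α-rule — add ~Q, P.
    (~S <-> S): β-rule — branch into ~S, S  //  ~~S, ~S.
      branch 2.1 (add ~S, S):
        × closes — contains both S and ~S.
      branch 2.2 (add ~~S, ~S):
        × closes — contains both S and ~S.
All 4 branches close.
Every branch closed, so the premises entail the conclusion.

Yes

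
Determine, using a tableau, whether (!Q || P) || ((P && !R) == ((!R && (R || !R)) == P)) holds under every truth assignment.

Assume the negation and expand:
Initial set: {F ((!Q || P) || ((P && !R) == ((!R && (R || !R)) == P)))}.
F ((!Q || P) || ((P && !R) == ((!R && (R || !R)) == P))): α-rule — add F (!Q || P), F ((P && !R) == ((!R && (R || !R)) == P)).
F (!Q || P): α-rule — add F !Q, F P.
F ((P && !R) == ((!R && (R || !R)) == P)): β-rule — branch into T (P && !R), F ((!R && (R || !R)) == P)  //  F (P && !R), T ((!R && (R || !R)) == P).
  branch 1 (add T (P && !R), F ((!R && (R || !R)) == P)):
    T (P && !R): α-rule — add T P, T !R.
    × closes — contains both P and !P.
  branch 2 (add F (P && !R), T ((!R && (R || !R)) == P)):
    F (P && !R): β-rule — branch into F P  //  F !R.
      branch 2.1 (add F P):
        T ((!R && (R || !R)) == P): β-rule — branch into T (!R && (R || !R)), T P  //  F (!R && (R || !R)), F P.
          branch 2.1.1 (add T (!R && (R || !R)), T P):
            × closes — contains both P and !P.
          branch 2.1.2 (add F (!R && (R || !R)), F P):
            F (!R && (R || !R)): β-rule — branch into F !R  //  F (R || !R).
              branch 2.1.2.1 (add F !R):
                ○ open, literals {P=F, Q=T, R=T}.
              branch 2.1.2.2 (add F (R || !R)):
                F (R || !R): α-rule — add F R, F !R.
                × closes — contains both R and !R.
      branch 2.2 (add F !R):
        T ((!R && (R || !R)) == P): β-rule — branch into T (!R && (R || !R)), T P  //  F (!R && (R || !R)), F P.
          branch 2.2.1 (add T (!R && (R || !R)), T P):
            × closes — contains both P and !P.
          branch 2.2.2 (add F (!R && (R || !R)), F P):
            F (!R && (R || !R)): β-rule — branch into F !R  //  F (R || !R).
              branch 2.2.2.1 (add F !R):
                ○ open, literals {P=F, Q=T, R=T}.
              branch 2.2.2.2 (add F (R || !R)):
                F (R || !R): α-rule — add F R, F !R.
                × closes — contains both R and !R.
5 branches closed, 2 open.
An open branch gives a countermodel: P=F, Q=T, R=T (unmentioned atoms arbitrary); under it the original formula is false.

Not valid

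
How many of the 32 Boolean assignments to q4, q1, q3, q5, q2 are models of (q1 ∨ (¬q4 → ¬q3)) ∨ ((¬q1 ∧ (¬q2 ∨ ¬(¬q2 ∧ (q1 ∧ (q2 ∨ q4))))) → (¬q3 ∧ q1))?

Initial set: {((q1 ∨ (¬q4 → ¬q3)) ∨ ((¬q1 ∧ (¬q2 ∨ ¬(¬q2 ∧ (q1 ∧ (q2 ∨ q4))))) → (¬q3 ∧ q1)))}.
((q1 ∨ (¬q4 → ¬q3)) ∨ ((¬q1 ∧ (¬q2 ∨ ¬(¬q2 ∧ (q1 ∧ (q2 ∨ q4))))) → (¬q3 ∧ q1))): β-rule — branch into (q1 ∨ (¬q4 → ¬q3))  //  ((¬q1 ∧ (¬q2 ∨ ¬(¬q2 ∧ (q1 ∧ (q2 ∨ q4))))) → (¬q3 ∧ q1)).
  branch 1 (add (q1 ∨ (¬q4 → ¬q3))):
    (q1 ∨ (¬q4 → ¬q3)): β-rule — branch into q1  //  (¬q4 → ¬q3).
      branch 1.1 (add q1):
        ○ open, literals {q1=1}.
      branch 1.2 (add (¬q4 → ¬q3)):
        (¬q4 → ¬q3): β-rule — branch into ¬¬q4  //  ¬q3.
          branch 1.2.1 (add ¬¬q4):
            ○ open, literals {q4=1}.
          branch 1.2.2 (add ¬q3):
            ○ open, literals {q3=0}.
  branch 2 (add ((¬q1 ∧ (¬q2 ∨ ¬(¬q2 ∧ (q1 ∧ (q2 ∨ q4))))) → (¬q3 ∧ q1))):
    ((¬q1 ∧ (¬q2 ∨ ¬(¬q2 ∧ (q1 ∧ (q2 ∨ q4))))) → (¬q3 ∧ q1)): β-rule — branch into ¬(¬q1 ∧ (¬q2 ∨ ¬(¬q2 ∧ (q1 ∧ (q2 ∨ q4)))))  //  (¬q3 ∧ q1).
      branch 2.1 (add ¬(¬q1 ∧ (¬q2 ∨ ¬(¬q2 ∧ (q1 ∧ (q2 ∨ q4)))))):
        ¬(¬q1 ∧ (¬q2 ∨ ¬(¬q2 ∧ (q1 ∧ (q2 ∨ q4))))): β-rule — branch into ¬¬q1  //  ¬(¬q2 ∨ ¬(¬q2 ∧ (q1 ∧ (q2 ∨ q4)))).
          branch 2.1.1 (add ¬¬q1):
            ○ open, literals {q1=1}.
          branch 2.1.2 (add ¬(¬q2 ∨ ¬(¬q2 ∧ (q1 ∧ (q2 ∨ q4))))):
            ¬(¬q2 ∨ ¬(¬q2 ∧ (q1 ∧ (q2 ∨ q4)))): α-rule — add ¬¬q2, ¬¬(¬q2 ∧ (q1 ∧ (q2 ∨ q4))).
            ¬¬(¬q2 ∧ (q1 ∧ (q2 ∨ q4))): α-rule — add ¬q2, (q1 ∧ (q2 ∨ q4)).
            × closes — contains both q2 and ¬q2.
      branch 2.2 (add (¬q3 ∧ q1)):
        (¬q3 ∧ q1): α-rule — add ¬q3, q1.
        ○ open, literals {q1=1, q3=0}.
1 branch closed, 5 open.
Each open branch fixes some atoms; the unmentioned ones are free. Counting distinct full assignments: branch {q1=1} (q4, q3, q5, q2) contributes 16 new; branch {q4=1} (q1, q3, q5, q2) contributes 8 new; branch {q3=0} (q4, q1, q5, q2) contributes 4 new; branch {q1=1} (q4, q3, q5, q2) contributes 0 new; branch {q1=1, q3=0} (q4, q5, q2) contributes 0 new. Total: 28.

28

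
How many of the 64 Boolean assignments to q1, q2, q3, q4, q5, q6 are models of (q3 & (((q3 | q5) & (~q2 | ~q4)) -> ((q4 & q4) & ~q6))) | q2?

Initial set: {((q3 & (((q3 | q5) & (~q2 | ~q4)) -> ((q4 & q4) & ~q6))) | q2)}.
((q3 & (((q3 | q5) & (~q2 | ~q4)) -> ((q4 & q4) & ~q6))) | q2): β-rule — branch into (q3 & (((q3 | q5) & (~q2 | ~q4)) -> ((q4 & q4) & ~q6)))  //  q2.
  branch 1 (add (q3 & (((q3 | q5) & (~q2 | ~q4)) -> ((q4 & q4) & ~q6)))):
    (q3 & (((q3 | q5) & (~q2 | ~q4)) -> ((q4 & q4) & ~q6))): α-rule — add q3, (((q3 | q5) & (~q2 | ~q4)) -> ((q4 & q4) & ~q6)).
    (((q3 | q5) & (~q2 | ~q4)) -> ((q4 & q4) & ~q6)): β-rule — branch into ~((q3 | q5) & (~q2 | ~q4))  //  ((q4 & q4) & ~q6).
      branch 1.1 (add ~((q3 | q5) & (~q2 | ~q4))):
        ~((q3 | q5) & (~q2 | ~q4)): β-rule — branch into ~(q3 | q5)  //  ~(~q2 | ~q4).
          branch 1.1.1 (add ~(q3 | q5)):
            ~(q3 | q5): α-rule — add ~q3, ~q5.
            × closes — contains both q3 and ~q3.
          branch 1.1.2 (add ~(~q2 | ~q4)):
            ~(~q2 | ~q4): α-rule — add ~~q2, ~~q4.
            ○ open, literals {q2=true, q3=true, q4=true}.
      branch 1.2 (add ((q4 & q4) & ~q6)):
        ((q4 & q4) & ~q6): α-rule — add (q4 & q4), ~q6.
        (q4 & q4): α-rule — add q4, q4.
        ○ open, literals {q3=true, q4=true, q6=false}.
  branch 2 (add q2):
    ○ open, literals {q2=true}.
1 branch closed, 3 open.
Each open branch fixes some atoms; the unmentioned ones are free. Counting distinct full assignments: branch {q2=true, q3=true, q4=true} (q1, q5, q6) contributes 8 new; branch {q3=true, q4=true, q6=false} (q1, q2, q5) contributes 4 new; branch {q2=true} (q1, q3, q4, q5, q6) contributes 24 new. Total: 36.

36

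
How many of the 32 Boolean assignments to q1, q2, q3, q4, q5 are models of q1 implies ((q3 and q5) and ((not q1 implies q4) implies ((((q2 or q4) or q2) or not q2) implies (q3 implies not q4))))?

18

Initial set: {(q1 implies ((q3 and q5) and ((not q1 implies q4) implies ((((q2 or q4) or q2) or not q2) implies (q3 implies not q4)))))}.
(q1 implies ((q3 and q5) and ((not q1 implies q4) implies ((((q2 or q4) or q2) or not q2) implies (q3 implies not q4))))): β-rule — branch into not q1  //  ((q3 and q5) and ((not q1 implies q4) implies ((((q2 or q4) or q2) or not q2) implies (q3 implies not q4)))).
  branch 1 (add not q1):
    ○ open, literals {q1=0}.
  branch 2 (add ((q3 and q5) and ((not q1 implies q4) implies ((((q2 or q4) or q2) or not q2) implies (q3 implies not q4))))):
    ((q3 and q5) and ((not q1 implies q4) implies ((((q2 or q4) or q2) or not q2) implies (q3 implies not q4)))): α-rule — add (q3 and q5), ((not q1 implies q4) implies ((((q2 or q4) or q2) or not q2) implies (q3 implies not q4))).
    (q3 and q5): α-rule — add q3, q5.
    ((not q1 implies q4) implies ((((q2 or q4) or q2) or not q2) implies (q3 implies not q4))): β-rule — branch into not (not q1 implies q4)  //  ((((q2 or q4) or q2) or not q2) implies (q3 implies not q4)).
      branch 2.1 (add not (not q1 implies q4)):
        not (not q1 implies q4): α-rule — add not q1, not q4.
        ○ open, literals {q1=0, q3=1, q4=0, q5=1}.
      branch 2.2 (add ((((q2 or q4) or q2) or not q2) implies (q3 implies not q4))):
        ((((q2 or q4) or q2) or not q2) implies (q3 implies not q4)): β-rule — branch into not (((q2 or q4) or q2) or not q2)  //  (q3 implies not q4).
          branch 2.2.1 (add not (((q2 or q4) or q2) or not q2)):
            not (((q2 or q4) or q2) or not q2): α-rule — add not ((q2 or q4) or q2), not not q2.
            not ((q2 or q4) or q2): α-rule — add not (q2 or q4), not q2.
            × closes — contains both q2 and not q2.
          branch 2.2.2 (add (q3 implies not q4)):
            (q3 implies not q4): β-rule — branch into not q3  //  not q4.
              branch 2.2.2.1 (add not q3):
                × closes — contains both q3 and not q3.
              branch 2.2.2.2 (add not q4):
                ○ open, literals {q3=1, q4=0, q5=1}.
2 branches closed, 3 open.
Each open branch fixes some atoms; the unmentioned ones are free. Counting distinct full assignments: branch {q1=0} (q2, q3, q4, q5) contributes 16 new; branch {q1=0, q3=1, q4=0, q5=1} (q2) contributes 0 new; branch {q3=1, q4=0, q5=1} (q1, q2) contributes 2 new. Total: 18.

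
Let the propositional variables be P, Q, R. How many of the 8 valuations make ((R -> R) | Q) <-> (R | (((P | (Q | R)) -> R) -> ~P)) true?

8

Initial set: {(((R -> R) | Q) <-> (R | (((P | (Q | R)) -> R) -> ~P)))}.
(((R -> R) | Q) <-> (R | (((P | (Q | R)) -> R) -> ~P))): β-rule — branch into ((R -> R) | Q), (R | (((P | (Q | R)) -> R) -> ~P))  //  ~((R -> R) | Q), ~(R | (((P | (Q | R)) -> R) -> ~P)).
  branch 1 (add ((R -> R) | Q), (R | (((P | (Q | R)) -> R) -> ~P))):
    ((R -> R) | Q): β-rule — branch into (R -> R)  //  Q.
      branch 1.1 (add (R -> R)):
        (R | (((P | (Q | R)) -> R) -> ~P)): β-rule — branch into R  //  (((P | (Q | R)) -> R) -> ~P).
          branch 1.1.1 (add R):
            (R -> R): β-rule — branch into ~R  //  R.
              branch 1.1.1.1 (add ~R):
                × closes — contains both R and ~R.
              branch 1.1.1.2 (add R):
                ○ open, literals {R=1}.
          branch 1.1.2 (add (((P | (Q | R)) -> R) -> ~P)):
            (R -> R): β-rule — branch into ~R  //  R.
              branch 1.1.2.1 (add ~R):
                (((P | (Q | R)) -> R) -> ~P): β-rule — branch into ~((P | (Q | R)) -> R)  //  ~P.
                  branch 1.1.2.1.1 (add ~((P | (Q | R)) -> R)):
                    ~((P | (Q | R)) -> R): α-rule — add (P | (Q | R)), ~R.
                    (P | (Q | R)): β-rule — branch into P  //  (Q | R).
                      branch 1.1.2.1.1.1 (add P):
                        ○ open, literals {P=1, R=0}.
                      branch 1.1.2.1.1.2 (add (Q | R)):
                        (Q | R): β-rule — branch into Q  //  R.
                          branch 1.1.2.1.1.2.1 (add Q):
                            ○ open, literals {Q=1, R=0}.
                          branch 1.1.2.1.1.2.2 (add R):
                            × closes — contains both R and ~R.
                  branch 1.1.2.1.2 (add ~P):
                    ○ open, literals {P=0, R=0}.
              branch 1.1.2.2 (add R):
                (((P | (Q | R)) -> R) -> ~P): β-rule — branch into ~((P | (Q | R)) -> R)  //  ~P.
                  branch 1.1.2.2.1 (add ~((P | (Q | R)) -> R)):
                    ~((P | (Q | R)) -> R): α-rule — add (P | (Q | R)), ~R.
                    × closes — contains both R and ~R.
                  branch 1.1.2.2.2 (add ~P):
                    ○ open, literals {P=0, R=1}.
      branch 1.2 (add Q):
        (R | (((P | (Q | R)) -> R) -> ~P)): β-rule — branch into R  //  (((P | (Q | R)) -> R) -> ~P).
          branch 1.2.1 (add R):
            ○ open, literals {Q=1, R=1}.
          branch 1.2.2 (add (((P | (Q | R)) -> R) -> ~P)):
            (((P | (Q | R)) -> R) -> ~P): β-rule — branch into ~((P | (Q | R)) -> R)  //  ~P.
              branch 1.2.2.1 (add ~((P | (Q | R)) -> R)):
                ~((P | (Q | R)) -> R): α-rule — add (P | (Q | R)), ~R.
                (P | (Q | R)): β-rule — branch into P  //  (Q | R).
                  branch 1.2.2.1.1 (add P):
                    ○ open, literals {P=1, Q=1, R=0}.
                  branch 1.2.2.1.2 (add (Q | R)):
                    (Q | R): β-rule — branch into Q  //  R.
                      branch 1.2.2.1.2.1 (add Q):
                        ○ open, literals {Q=1, R=0}.
                      branch 1.2.2.1.2.2 (add R):
                        × closes — contains both R and ~R.
              branch 1.2.2.2 (add ~P):
                ○ open, literals {P=0, Q=1}.
  branch 2 (add ~((R -> R) | Q), ~(R | (((P | (Q | R)) -> R) -> ~P))):
    ~((R -> R) | Q): α-rule — add ~(R -> R), ~Q.
    ~(R | (((P | (Q | R)) -> R) -> ~P)): α-rule — add ~R, ~(((P | (Q | R)) -> R) -> ~P).
    ~(R -> R): α-rule — add R, ~R.
    × closes — contains both R and ~R.
5 branches closed, 9 open.
Each open branch fixes some atoms; the unmentioned ones are free. Counting distinct full assignments: branch {R=1} (P, Q) contributes 4 new; branch {P=1, R=0} (Q) contributes 2 new; branch {Q=1, R=0} (P) contributes 1 new; branch {P=0, R=0} (Q) contributes 1 new; branch {P=0, R=1} (Q) contributes 0 new; branch {Q=1, R=1} (P) contributes 0 new; branch {P=1, Q=1, R=0} (none free) contributes 0 new; branch {Q=1, R=0} (P) contributes 0 new; branch {P=0, Q=1} (R) contributes 0 new. Total: 8.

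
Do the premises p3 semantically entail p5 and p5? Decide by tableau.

No

Initial set: {p3; not (p5 and p5)}.
not (p5 and p5): β-rule — branch into not p5  //  not p5.
  branch 1 (add not p5):
    ○ open, literals {p3=T, p5=F}.
  branch 2 (add not p5):
    ○ open, literals {p3=T, p5=F}.
0 branches closed, 2 open.
An open branch gives a countermodel: p3=T, p5=F (unmentioned atoms arbitrary); the premises hold there but the conclusion fails.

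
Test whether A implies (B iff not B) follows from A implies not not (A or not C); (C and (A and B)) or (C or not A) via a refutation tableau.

Initial set: {T (A implies not not (A or not C)); T ((C and (A and B)) or (C or not A)); F (A implies (B iff not B))}.
F (A implies (B iff not B)): α-rule — add T A, F (B iff not B).
T (A implies not not (A or not C)): β-rule — branch into F A  //  T not not (A or not C).
  branch 1 (add F A):
    × closes — contains both A and not A.
  branch 2 (add T not not (A or not C)):
    T not not (A or not C): drop double negation, giving T (A or not C).
    T ((C and (A and B)) or (C or not A)): β-rule — branch into T (C and (A and B))  //  T (C or not A).
      branch 2.1 (add T (C and (A and B))):
        T (C and (A and B)): α-rule — add T C, T (A and B).
        T (A and B): α-rule — add T A, T B.
        F (B iff not B): β-rule — branch into T B, F not B  //  F B, T not B.
          branch 2.1.1 (add T B, F not B):
            T (A or not C): β-rule — branch into T A  //  T not C.
              branch 2.1.1.1 (add T A):
                ○ open, literals {A=1, B=1, C=1}.
              branch 2.1.1.2 (add T not C):
                × closes — contains both C and not C.
          branch 2.1.2 (add F B, T not B):
            × closes — contains both B and not B.
      branch 2.2 (add T (C or not A)):
        F (B iff not B): β-rule — branch into T B, F not B  //  F B, T not B.
          branch 2.2.1 (add T B, F not B):
            T (A or not C): β-rule — branch into T A  //  T not C.
              branch 2.2.1.1 (add T A):
                T (C or not A): β-rule — branch into T C  //  T not A.
                  branch 2.2.1.1.1 (add T C):
                    ○ open, literals {A=1, B=1, C=1}.
                  branch 2.2.1.1.2 (add T not A):
                    × closes — contains both A and not A.
              branch 2.2.1.2 (add T not C):
                T (C or not A): β-rule — branch into T C  //  T not A.
                  branch 2.2.1.2.1 (add T C):
                    × closes — contains both C and not C.
                  branch 2.2.1.2.2 (add T not A):
                    × closes — contains both A and not A.
          branch 2.2.2 (add F B, T not B):
            T (A or not C): β-rule — branch into T A  //  T not C.
              branch 2.2.2.1 (add T A):
                T (C or not A): β-rule — branch into T C  //  T not A.
                  branch 2.2.2.1.1 (add T C):
                    ○ open, literals {A=1, B=0, C=1}.
                  branch 2.2.2.1.2 (add T not A):
                    × closes — contains both A and not A.
              branch 2.2.2.2 (add T not C):
                T (C or not A): β-rule — branch into T C  //  T not A.
                  branch 2.2.2.2.1 (add T C):
                    × closes — contains both C and not C.
                  branch 2.2.2.2.2 (add T not A):
                    × closes — contains both A and not A.
9 branches closed, 3 open.
An open branch gives a countermodel: A=1, B=1, C=1 (unmentioned atoms arbitrary); the premises hold there but the conclusion fails.

No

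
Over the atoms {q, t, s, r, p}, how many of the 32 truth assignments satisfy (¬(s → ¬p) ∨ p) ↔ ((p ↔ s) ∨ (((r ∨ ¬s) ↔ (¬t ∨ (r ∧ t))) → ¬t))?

Initial set: {T ((¬(s → ¬p) ∨ p) ↔ ((p ↔ s) ∨ (((r ∨ ¬s) ↔ (¬t ∨ (r ∧ t))) → ¬t)))}.
T ((¬(s → ¬p) ∨ p) ↔ ((p ↔ s) ∨ (((r ∨ ¬s) ↔ (¬t ∨ (r ∧ t))) → ¬t))): β-rule — branch into T (¬(s → ¬p) ∨ p), T ((p ↔ s) ∨ (((r ∨ ¬s) ↔ (¬t ∨ (r ∧ t))) → ¬t))  //  F (¬(s → ¬p) ∨ p), F ((p ↔ s) ∨ (((r ∨ ¬s) ↔ (¬t ∨ (r ∧ t))) → ¬t)).
  branch 1 (add T (¬(s → ¬p) ∨ p), T ((p ↔ s) ∨ (((r ∨ ¬s) ↔ (¬t ∨ (r ∧ t))) → ¬t))):
    T (¬(s → ¬p) ∨ p): β-rule — branch into T ¬(s → ¬p)  //  T p.
      branch 1.1 (add T ¬(s → ¬p)):
        T ¬(s → ¬p): α-rule — add T s, F ¬p.
        T ((p ↔ s) ∨ (((r ∨ ¬s) ↔ (¬t ∨ (r ∧ t))) → ¬t)): β-rule — branch into T (p ↔ s)  //  T (((r ∨ ¬s) ↔ (¬t ∨ (r ∧ t))) → ¬t).
          branch 1.1.1 (add T (p ↔ s)):
            T (p ↔ s): β-rule — branch into T p, T s  //  F p, F s.
              branch 1.1.1.1 (add T p, T s):
                ○ open, literals {p=1, s=1}.
              branch 1.1.1.2 (add F p, F s):
                × closes — contains both p and ¬p.
          branch 1.1.2 (add T (((r ∨ ¬s) ↔ (¬t ∨ (r ∧ t))) → ¬t)):
            T (((r ∨ ¬s) ↔ (¬t ∨ (r ∧ t))) → ¬t): β-rule — branch into F ((r ∨ ¬s) ↔ (¬t ∨ (r ∧ t)))  //  T ¬t.
              branch 1.1.2.1 (add F ((r ∨ ¬s) ↔ (¬t ∨ (r ∧ t)))):
                F ((r ∨ ¬s) ↔ (¬t ∨ (r ∧ t))): β-rule — branch into T (r ∨ ¬s), F (¬t ∨ (r ∧ t))  //  F (r ∨ ¬s), T (¬t ∨ (r ∧ t)).
                  branch 1.1.2.1.1 (add T (r ∨ ¬s), F (¬t ∨ (r ∧ t))):
                    F (¬t ∨ (r ∧ t)): α-rule — add F ¬t, F (r ∧ t).
                    T (r ∨ ¬s): β-rule — branch into T r  //  T ¬s.
                      branch 1.1.2.1.1.1 (add T r):
                        F (r ∧ t): β-rule — branch into F r  //  F t.
                          branch 1.1.2.1.1.1.1 (add F r):
                            × closes — contains both r and ¬r.
                          branch 1.1.2.1.1.1.2 (add F t):
                            × closes — contains both t and ¬t.
                      branch 1.1.2.1.1.2 (add T ¬s):
                        × closes — contains both s and ¬s.
                  branch 1.1.2.1.2 (add F (r ∨ ¬s), T (¬t ∨ (r ∧ t))):
                    F (r ∨ ¬s): α-rule — add F r, F ¬s.
                    T (¬t ∨ (r ∧ t)): β-rule — branch into T ¬t  //  T (r ∧ t).
                      branch 1.1.2.1.2.1 (add T ¬t):
                        ○ open, literals {p=1, r=0, s=1, t=0}.
                      branch 1.1.2.1.2.2 (add T (r ∧ t)):
                        T (r ∧ t): α-rule — add T r, T t.
                        × closes — contains both r and ¬r.
              branch 1.1.2.2 (add T ¬t):
                ○ open, literals {p=1, s=1, t=0}.
      branch 1.2 (add T p):
        T ((p ↔ s) ∨ (((r ∨ ¬s) ↔ (¬t ∨ (r ∧ t))) → ¬t)): β-rule — branch into T (p ↔ s)  //  T (((r ∨ ¬s) ↔ (¬t ∨ (r ∧ t))) → ¬t).
          branch 1.2.1 (add T (p ↔ s)):
            T (p ↔ s): β-rule — branch into T p, T s  //  F p, F s.
              branch 1.2.1.1 (add T p, T s):
                ○ open, literals {p=1, s=1}.
              branch 1.2.1.2 (add F p, F s):
                × closes — contains both p and ¬p.
          branch 1.2.2 (add T (((r ∨ ¬s) ↔ (¬t ∨ (r ∧ t))) → ¬t)):
            T (((r ∨ ¬s) ↔ (¬t ∨ (r ∧ t))) → ¬t): β-rule — branch into F ((r ∨ ¬s) ↔ (¬t ∨ (r ∧ t)))  //  T ¬t.
              branch 1.2.2.1 (add F ((r ∨ ¬s) ↔ (¬t ∨ (r ∧ t)))):
                F ((r ∨ ¬s) ↔ (¬t ∨ (r ∧ t))): β-rule — branch into T (r ∨ ¬s), F (¬t ∨ (r ∧ t))  //  F (r ∨ ¬s), T (¬t ∨ (r ∧ t)).
                  branch 1.2.2.1.1 (add T (r ∨ ¬s), F (¬t ∨ (r ∧ t))):
                    F (¬t ∨ (r ∧ t)): α-rule — add F ¬t, F (r ∧ t).
                    T (r ∨ ¬s): β-rule — branch into T r  //  T ¬s.
                      branch 1.2.2.1.1.1 (add T r):
                        F (r ∧ t): β-rule — branch into F r  //  F t.
                          branch 1.2.2.1.1.1.1 (add F r):
                            × closes — contains both r and ¬r.
                          branch 1.2.2.1.1.1.2 (add F t):
                            × closes — contains both t and ¬t.
                      branch 1.2.2.1.1.2 (add T ¬s):
                        F (r ∧ t): β-rule — branch into F r  //  F t.
                          branch 1.2.2.1.1.2.1 (add F r):
                            ○ open, literals {p=1, r=0, s=0, t=1}.
                          branch 1.2.2.1.1.2.2 (add F t):
                            × closes — contains both t and ¬t.
                  branch 1.2.2.1.2 (add F (r ∨ ¬s), T (¬t ∨ (r ∧ t))):
                    F (r ∨ ¬s): α-rule — add F r, F ¬s.
                    T (¬t ∨ (r ∧ t)): β-rule — branch into T ¬t  //  T (r ∧ t).
                      branch 1.2.2.1.2.1 (add T ¬t):
                        ○ open, literals {p=1, r=0, s=1, t=0}.
                      branch 1.2.2.1.2.2 (add T (r ∧ t)):
                        T (r ∧ t): α-rule — add T r, T t.
                        × closes — contains both r and ¬r.
              branch 1.2.2.2 (add T ¬t):
                ○ open, literals {p=1, t=0}.
  branch 2 (add F (¬(s → ¬p) ∨ p), F ((p ↔ s) ∨ (((r ∨ ¬s) ↔ (¬t ∨ (r ∧ t))) → ¬t))):
    F (¬(s → ¬p) ∨ p): α-rule — add F ¬(s → ¬p), F p.
    F ((p ↔ s) ∨ (((r ∨ ¬s) ↔ (¬t ∨ (r ∧ t))) → ¬t)): α-rule — add F (p ↔ s), F (((r ∨ ¬s) ↔ (¬t ∨ (r ∧ t))) → ¬t).
    F (((r ∨ ¬s) ↔ (¬t ∨ (r ∧ t))) → ¬t): α-rule — add T ((r ∨ ¬s) ↔ (¬t ∨ (r ∧ t))), F ¬t.
    F ¬(s → ¬p): β-rule — branch into F s  //  T ¬p.
      branch 2.1 (add F s):
        F (p ↔ s): β-rule — branch into T p, F s  //  F p, T s.
          branch 2.1.1 (add T p, F s):
            × closes — contains both p and ¬p.
          branch 2.1.2 (add F p, T s):
            × closes — contains both s and ¬s.
      branch 2.2 (add T ¬p):
        F (p ↔ s): β-rule — branch into T p, F s  //  F p, T s.
          branch 2.2.1 (add T p, F s):
            × closes — contains both p and ¬p.
          branch 2.2.2 (add F p, T s):
            T ((r ∨ ¬s) ↔ (¬t ∨ (r ∧ t))): β-rule — branch into T (r ∨ ¬s), T (¬t ∨ (r ∧ t))  //  F (r ∨ ¬s), F (¬t ∨ (r ∧ t)).
              branch 2.2.2.1 (add T (r ∨ ¬s), T (¬t ∨ (r ∧ t))):
                T (r ∨ ¬s): β-rule — branch into T r  //  T ¬s.
                  branch 2.2.2.1.1 (add T r):
                    T (¬t ∨ (r ∧ t)): β-rule — branch into T ¬t  //  T (r ∧ t).
                      branch 2.2.2.1.1.1 (add T ¬t):
                        × closes — contains both t and ¬t.
                      branch 2.2.2.1.1.2 (add T (r ∧ t)):
                        T (r ∧ t): α-rule — add T r, T t.
                        ○ open, literals {p=0, r=1, s=1, t=1}.
                  branch 2.2.2.1.2 (add T ¬s):
                    × closes — contains both s and ¬s.
              branch 2.2.2.2 (add F (r ∨ ¬s), F (¬t ∨ (r ∧ t))):
                F (r ∨ ¬s): α-rule — add F r, F ¬s.
                F (¬t ∨ (r ∧ t)): α-rule — add F ¬t, F (r ∧ t).
                F (r ∧ t): β-rule — branch into F r  //  F t.
                  branch 2.2.2.2.1 (add F r):
                    ○ open, literals {p=0, r=0, s=1, t=1}.
                  branch 2.2.2.2.2 (add F t):
                    × closes — contains both t and ¬t.
16 branches closed, 9 open.
Each open branch fixes some atoms; the unmentioned ones are free. Counting distinct full assignments: branch {p=1, s=1} (q, t, r) contributes 8 new; branch {p=1, r=0, s=1, t=0} (q) contributes 0 new; branch {p=1, s=1, t=0} (q, r) contributes 0 new; branch {p=1, s=1} (q, t, r) contributes 0 new; branch {p=1, r=0, s=0, t=1} (q) contributes 2 new; branch {p=1, r=0, s=1, t=0} (q) contributes 0 new; branch {p=1, t=0} (q, s, r) contributes 4 new; branch {p=0, r=1, s=1, t=1} (q) contributes 2 new; branch {p=0, r=0, s=1, t=1} (q) contributes 2 new. Total: 18.

18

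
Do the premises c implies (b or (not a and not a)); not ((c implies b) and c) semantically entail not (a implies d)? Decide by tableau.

No

Initial set: {(c implies (b or (not a and not a))); not ((c implies b) and c); not not (a implies d)}.
(c implies (b or (not a and not a))): β-rule — branch into not c  //  (b or (not a and not a)).
  branch 1 (add not c):
    not ((c implies b) and c): β-rule — branch into not (c implies b)  //  not c.
      branch 1.1 (add not (c implies b)):
        not (c implies b): α-rule — add c, not b.
        × closes — contains both c and not c.
      branch 1.2 (add not c):
        not not (a implies d): β-rule — branch into not a  //  d.
          branch 1.2.1 (add not a):
            ○ open, literals {a=false, c=false}.
          branch 1.2.2 (add d):
            ○ open, literals {c=false, d=true}.
  branch 2 (add (b or (not a and not a))):
    not ((c implies b) and c): β-rule — branch into not (c implies b)  //  not c.
      branch 2.1 (add not (c implies b)):
        not (c implies b): α-rule — add c, not b.
        not not (a implies d): β-rule — branch into not a  //  d.
          branch 2.1.1 (add not a):
            (b or (not a and not a)): β-rule — branch into b  //  (not a and not a).
              branch 2.1.1.1 (add b):
                × closes — contains both b and not b.
              branch 2.1.1.2 (add (not a and not a)):
                (not a and not a): α-rule — add not a, not a.
                ○ open, literals {a=false, b=false, c=true}.
          branch 2.1.2 (add d):
            (b or (not a and not a)): β-rule — branch into b  //  (not a and not a).
              branch 2.1.2.1 (add b):
                × closes — contains both b and not b.
              branch 2.1.2.2 (add (not a and not a)):
                (not a and not a): α-rule — add not a, not a.
                ○ open, literals {a=false, b=false, c=true, d=true}.
      branch 2.2 (add not c):
        not not (a implies d): β-rule — branch into not a  //  d.
          branch 2.2.1 (add not a):
            (b or (not a and not a)): β-rule — branch into b  //  (not a and not a).
              branch 2.2.1.1 (add b):
                ○ open, literals {a=false, b=true, c=false}.
              branch 2.2.1.2 (add (not a and not a)):
                (not a and not a): α-rule — add not a, not a.
                ○ open, literals {a=false, c=false}.
          branch 2.2.2 (add d):
            (b or (not a and not a)): β-rule — branch into b  //  (not a and not a).
              branch 2.2.2.1 (add b):
                ○ open, literals {b=true, c=false, d=true}.
              branch 2.2.2.2 (add (not a and not a)):
                (not a and not a): α-rule — add not a, not a.
                ○ open, literals {a=false, c=false, d=true}.
3 branches closed, 8 open.
An open branch gives a countermodel: a=false, c=false (unmentioned atoms arbitrary); the premises hold there but the conclusion fails.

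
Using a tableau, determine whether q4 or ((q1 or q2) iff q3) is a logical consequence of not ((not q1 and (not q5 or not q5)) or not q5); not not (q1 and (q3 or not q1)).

Initial set: {not ((not q1 and (not q5 or not q5)) or not q5); not not (q1 and (q3 or not q1)); not (q4 or ((q1 or q2) iff q3))}.
not ((not q1 and (not q5 or not q5)) or not q5): α-rule — add not (not q1 and (not q5 or not q5)), not not q5.
not not (q1 and (q3 or not q1)): drop double negation, giving (q1 and (q3 or not q1)).
not (q4 or ((q1 or q2) iff q3)): α-rule — add not q4, not ((q1 or q2) iff q3).
(q1 and (q3 or not q1)): α-rule — add q1, (q3 or not q1).
not (not q1 and (not q5 or not q5)): β-rule — branch into not not q1  //  not (not q5 or not q5).
  branch 1 (add not not q1):
    not ((q1 or q2) iff q3): β-rule — branch into (q1 or q2), not q3  //  not (q1 or q2), q3.
      branch 1.1 (add (q1 or q2), not q3):
        (q3 or not q1): β-rule — branch into q3  //  not q1.
          branch 1.1.1 (add q3):
            × closes — contains both q3 and not q3.
          branch 1.1.2 (add not q1):
            × closes — contains both q1 and not q1.
      branch 1.2 (add not (q1 or q2), q3):
        not (q1 or q2): α-rule — add not q1, not q2.
        × closes — contains both q1 and not q1.
  branch 2 (add not (not q5 or not q5)):
    not (not q5 or not q5): α-rule — add not not q5, not not q5.
    not ((q1 or q2) iff q3): β-rule — branch into (q1 or q2), not q3  //  not (q1 or q2), q3.
      branch 2.1 (add (q1 or q2), not q3):
        (q3 or not q1): β-rule — branch into q3  //  not q1.
          branch 2.1.1 (add q3):
            × closes — contains both q3 and not q3.
          branch 2.1.2 (add not q1):
            × closes — contains both q1 and not q1.
      branch 2.2 (add not (q1 or q2), q3):
        not (q1 or q2): α-rule — add not q1, not q2.
        × closes — contains both q1 and not q1.
All 6 branches close.
Every branch closed, so the premises entail the conclusion.

Yes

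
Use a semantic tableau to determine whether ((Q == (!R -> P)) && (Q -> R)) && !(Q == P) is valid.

Assume the negation and expand:
Initial set: {F (((Q == (!R -> P)) && (Q -> R)) && !(Q == P))}.
F (((Q == (!R -> P)) && (Q -> R)) && !(Q == P)): β-rule — branch into F ((Q == (!R -> P)) && (Q -> R))  //  F !(Q == P).
  branch 1 (add F ((Q == (!R -> P)) && (Q -> R))):
    F ((Q == (!R -> P)) && (Q -> R)): β-rule — branch into F (Q == (!R -> P))  //  F (Q -> R).
      branch 1.1 (add F (Q == (!R -> P))):
        F (Q == (!R -> P)): β-rule — branch into T Q, F (!R -> P)  //  F Q, T (!R -> P).
          branch 1.1.1 (add T Q, F (!R -> P)):
            F (!R -> P): α-rule — add T !R, F P.
            ○ open, literals {P=0, Q=1, R=0}.
          branch 1.1.2 (add F Q, T (!R -> P)):
            T (!R -> P): β-rule — branch into F !R  //  T P.
              branch 1.1.2.1 (add F !R):
                ○ open, literals {Q=0, R=1}.
              branch 1.1.2.2 (add T P):
                ○ open, literals {P=1, Q=0}.
      branch 1.2 (add F (Q -> R)):
        F (Q -> R): α-rule — add T Q, F R.
        ○ open, literals {Q=1, R=0}.
  branch 2 (add F !(Q == P)):
    F !(Q == P): β-rule — branch into T Q, T P  //  F Q, F P.
      branch 2.1 (add T Q, T P):
        ○ open, literals {P=1, Q=1}.
      branch 2.2 (add F Q, F P):
        ○ open, literals {P=0, Q=0}.
0 branches closed, 6 open.
An open branch gives a countermodel: P=0, Q=1, R=0 (unmentioned atoms arbitrary); under it the original formula is false.

Not valid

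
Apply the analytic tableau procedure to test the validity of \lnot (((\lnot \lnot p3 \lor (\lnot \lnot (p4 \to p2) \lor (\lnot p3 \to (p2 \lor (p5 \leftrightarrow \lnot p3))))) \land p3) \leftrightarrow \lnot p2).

Assume the negation and expand:
Initial set: {F \lnot (((\lnot \lnot p3 \lor (\lnot \lnot (p4 \to p2) \lor (\lnot p3 \to (p2 \lor (p5 \leftrightarrow \lnot p3))))) \land p3) \leftrightarrow \lnot p2)}.
F \lnot (((\lnot \lnot p3 \lor (\lnot \lnot (p4 \to p2) \lor (\lnot p3 \to (p2 \lor (p5 \leftrightarrow \lnot p3))))) \land p3) \leftrightarrow \lnot p2): β-rule — branch into T ((\lnot \lnot p3 \lor (\lnot \lnot (p4 \to p2) \lor (\lnot p3 \to (p2 \lor (p5 \leftrightarrow \lnot p3))))) \land p3), T \lnot p2  //  F ((\lnot \lnot p3 \lor (\lnot \lnot (p4 \to p2) \lor (\lnot p3 \to (p2 \lor (p5 \leftrightarrow \lnot p3))))) \land p3), F \lnot p2.
  branch 1 (add T ((\lnot \lnot p3 \lor (\lnot \lnot (p4 \to p2) \lor (\lnot p3 \to (p2 \lor (p5 \leftrightarrow \lnot p3))))) \land p3), T \lnot p2):
    T ((\lnot \lnot p3 \lor (\lnot \lnot (p4 \to p2) \lor (\lnot p3 \to (p2 \lor (p5 \leftrightarrow \lnot p3))))) \land p3): α-rule — add T (\lnot \lnot p3 \lor (\lnot \lnot (p4 \to p2) \lor (\lnot p3 \to (p2 \lor (p5 \leftrightarrow \lnot p3))))), T p3.
    T (\lnot \lnot p3 \lor (\lnot \lnot (p4 \to p2) \lor (\lnot p3 \to (p2 \lor (p5 \leftrightarrow \lnot p3))))): β-rule — branch into T \lnot \lnot p3  //  T (\lnot \lnot (p4 \to p2) \lor (\lnot p3 \to (p2 \lor (p5 \leftrightarrow \lnot p3)))).
      branch 1.1 (add T \lnot \lnot p3):
        T \lnot \lnot p3: drop double negation, giving T p3.
        ○ open, literals {p2=0, p3=1}.
      branch 1.2 (add T (\lnot \lnot (p4 \to p2) \lor (\lnot p3 \to (p2 \lor (p5 \leftrightarrow \lnot p3))))):
        T (\lnot \lnot (p4 \to p2) \lor (\lnot p3 \to (p2 \lor (p5 \leftrightarrow \lnot p3)))): β-rule — branch into T \lnot \lnot (p4 \to p2)  //  T (\lnot p3 \to (p2 \lor (p5 \leftrightarrow \lnot p3))).
          branch 1.2.1 (add T \lnot \lnot (p4 \to p2)):
            T \lnot \lnot (p4 \to p2): drop double negation, giving T (p4 \to p2).
            T (p4 \to p2): β-rule — branch into F p4  //  T p2.
              branch 1.2.1.1 (add F p4):
                ○ open, literals {p2=0, p3=1, p4=0}.
              branch 1.2.1.2 (add T p2):
                × closes — contains both p2 and \lnot p2.
          branch 1.2.2 (add T (\lnot p3 \to (p2 \lor (p5 \leftrightarrow \lnot p3)))):
            T (\lnot p3 \to (p2 \lor (p5 \leftrightarrow \lnot p3))): β-rule — branch into F \lnot p3  //  T (p2 \lor (p5 \leftrightarrow \lnot p3)).
              branch 1.2.2.1 (add F \lnot p3):
                ○ open, literals {p2=0, p3=1}.
              branch 1.2.2.2 (add T (p2 \lor (p5 \leftrightarrow \lnot p3))):
                T (p2 \lor (p5 \leftrightarrow \lnot p3)): β-rule — branch into T p2  //  T (p5 \leftrightarrow \lnot p3).
                  branch 1.2.2.2.1 (add T p2):
                    × closes — contains both p2 and \lnot p2.
                  branch 1.2.2.2.2 (add T (p5 \leftrightarrow \lnot p3)):
                    T (p5 \leftrightarrow \lnot p3): β-rule — branch into T p5, T \lnot p3  //  F p5, F \lnot p3.
                      branch 1.2.2.2.2.1 (add T p5, T \lnot p3):
                        × closes — contains both p3 and \lnot p3.
                      branch 1.2.2.2.2.2 (add F p5, F \lnot p3):
                        ○ open, literals {p2=0, p3=1, p5=0}.
  branch 2 (add F ((\lnot \lnot p3 \lor (\lnot \lnot (p4 \to p2) \lor (\lnot p3 \to (p2 \lor (p5 \leftrightarrow \lnot p3))))) \land p3), F \lnot p2):
    F ((\lnot \lnot p3 \lor (\lnot \lnot (p4 \to p2) \lor (\lnot p3 \to (p2 \lor (p5 \leftrightarrow \lnot p3))))) \land p3): β-rule — branch into F (\lnot \lnot p3 \lor (\lnot \lnot (p4 \to p2) \lor (\lnot p3 \to (p2 \lor (p5 \leftrightarrow \lnot p3)))))  //  F p3.
      branch 2.1 (add F (\lnot \lnot p3 \lor (\lnot \lnot (p4 \to p2) \lor (\lnot p3 \to (p2 \lor (p5 \leftrightarrow \lnot p3)))))):
        F (\lnot \lnot p3 \lor (\lnot \lnot (p4 \to p2) \lor (\lnot p3 \to (p2 \lor (p5 \leftrightarrow \lnot p3))))): α-rule — add F \lnot \lnot p3, F (\lnot \lnot (p4 \to p2) \lor (\lnot p3 \to (p2 \lor (p5 \leftrightarrow \lnot p3)))).
        F \lnot \lnot p3: drop double negation, giving F p3.
        F (\lnot \lnot (p4 \to p2) \lor (\lnot p3 \to (p2 \lor (p5 \leftrightarrow \lnot p3)))): α-rule — add F \lnot \lnot (p4 \to p2), F (\lnot p3 \to (p2 \lor (p5 \leftrightarrow \lnot p3))).
        F \lnot \lnot (p4 \to p2): drop double negation, giving F (p4 \to p2).
        F (\lnot p3 \to (p2 \lor (p5 \leftrightarrow \lnot p3))): α-rule — add T \lnot p3, F (p2 \lor (p5 \leftrightarrow \lnot p3)).
        F (p4 \to p2): α-rule — add T p4, F p2.
        × closes — contains both p2 and \lnot p2.
      branch 2.2 (add F p3):
        ○ open, literals {p2=1, p3=0}.
4 branches closed, 5 open.
An open branch gives a countermodel: p2=0, p3=1 (unmentioned atoms arbitrary); under it the original formula is false.

Not valid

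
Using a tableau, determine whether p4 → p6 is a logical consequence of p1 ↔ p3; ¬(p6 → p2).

Initial set: {(p1 ↔ p3); ¬(p6 → p2); ¬(p4 → p6)}.
¬(p6 → p2): α-rule — add p6, ¬p2.
¬(p4 → p6): α-rule — add p4, ¬p6.
× closes — contains both p6 and ¬p6.
All 1 branch closes.
Every branch closed, so the premises entail the conclusion.

Yes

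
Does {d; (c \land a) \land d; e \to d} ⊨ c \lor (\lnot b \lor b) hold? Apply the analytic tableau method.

Yes

Initial set: {T d; T ((c \land a) \land d); T (e \to d); F (c \lor (\lnot b \lor b))}.
T ((c \land a) \land d): α-rule — add T (c \land a), T d.
F (c \lor (\lnot b \lor b)): α-rule — add F c, F (\lnot b \lor b).
T (c \land a): α-rule — add T c, T a.
× closes — contains both c and \lnot c.
All 1 branch closes.
Every branch closed, so the premises entail the conclusion.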